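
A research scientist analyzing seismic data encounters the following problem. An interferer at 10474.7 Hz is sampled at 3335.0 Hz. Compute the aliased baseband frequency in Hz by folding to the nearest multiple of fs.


Compute the nearest integer multiple of fs to the signal:
n = round(10474.7 / 3335.0) = 3
f_alias = |10474.7 - 3 * 3335.0|
        = |10474.7 - 10005.0|
        = 469.7 Hz

469.7


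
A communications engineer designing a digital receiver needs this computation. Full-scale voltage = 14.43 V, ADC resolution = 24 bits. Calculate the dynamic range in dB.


Dynamic range from full-scale to LSB:
V_min = V_max / 2^bits = 14.43 / 2^24
DR = 20 * log10(V_max / V_min)
   = 20 * log10(2^24)
   = 20 * 24 * log10(2)
   = 144.49 dB

144.49 dB


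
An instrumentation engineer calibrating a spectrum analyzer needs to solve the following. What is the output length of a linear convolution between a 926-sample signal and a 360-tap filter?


Linear convolution output length:
L = N + M - 1
  = 926 + 360 - 1
  = 1285 samples

1285


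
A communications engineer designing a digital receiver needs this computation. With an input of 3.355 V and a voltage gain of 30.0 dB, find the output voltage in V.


Output voltage from dB gain:
V_out = V_in * 10^(gain_dB / 20)
      = 3.355 * 10^(30.0 / 20)
      = 3.355 * 31.622777
      = 106.0944 V

106.0944 V


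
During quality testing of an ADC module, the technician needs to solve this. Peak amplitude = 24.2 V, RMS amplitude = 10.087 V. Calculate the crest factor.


Crest factor is the ratio of peak to RMS:
CF = V_peak / V_rms
   = 24.2 / 10.087
   = 2.3991

2.3991


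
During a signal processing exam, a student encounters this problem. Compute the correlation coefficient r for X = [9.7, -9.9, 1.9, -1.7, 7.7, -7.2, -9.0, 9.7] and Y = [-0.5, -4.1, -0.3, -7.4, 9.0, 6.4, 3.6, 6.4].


Pearson correlation coefficient (population):
r = cov(X,Y) / (std(X) * std(Y))
Mean X = 0.15, Mean Y = 1.6375
Cov(X,Y) = 12.335625
Std(X) = 7.783315, Std(Y) = 5.319055
r = 0.298

0.298


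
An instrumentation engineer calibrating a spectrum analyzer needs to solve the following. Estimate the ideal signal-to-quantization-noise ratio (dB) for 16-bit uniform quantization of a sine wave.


Theoretical SNR for a full-scale sinusoid:
SNR = 6.02 * N + 1.76
    = 6.02 * 16 + 1.76
    = 96.32 + 1.76
    = 98.08 dB

98.08 dB


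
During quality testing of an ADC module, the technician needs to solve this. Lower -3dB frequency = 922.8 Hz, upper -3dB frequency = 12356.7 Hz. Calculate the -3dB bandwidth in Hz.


Bandwidth is the difference of -3dB frequencies:
BW = f_high - f_low
   = 12356.7 - 922.8
   = 11433.9 Hz

11433.9 Hz


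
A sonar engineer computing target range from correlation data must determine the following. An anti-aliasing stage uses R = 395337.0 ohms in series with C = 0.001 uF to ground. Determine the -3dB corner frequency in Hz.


Cutoff frequency of a first-order RC filter:
fc = 1 / (2 * pi * R * C)
C = 0.001 uF = 1e-09 F
fc = 1 / (2 * pi * 395337.0 * 1e-09)
   = 1 / 0.0024839756297845
   = 402.580439 Hz

402.580439 Hz


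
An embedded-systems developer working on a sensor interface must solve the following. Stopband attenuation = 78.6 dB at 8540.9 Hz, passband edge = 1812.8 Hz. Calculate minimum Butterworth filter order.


Butterworth filter order formula:
n = log10(10^(A/10) - 1) / (2 * log10(f_stop/f_pass))
10^(78.6/10) - 1 = 72443595.0075
f_stop/f_pass = 8540.9 / 1812.8 = 4.7114
n = 5.8382 -> ceil = 6

6


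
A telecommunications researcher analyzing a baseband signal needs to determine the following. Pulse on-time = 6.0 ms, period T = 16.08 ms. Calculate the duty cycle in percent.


Duty cycle as a percentage:
DC = (t_on / T) * 100
   = (6.0 / 16.08) * 100
   = 0.373134 * 100
   = 37.31 %

37.31 %


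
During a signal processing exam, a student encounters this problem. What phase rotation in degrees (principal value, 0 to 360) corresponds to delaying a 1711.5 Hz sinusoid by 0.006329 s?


Phase shift from frequency and time delay:
phi = 360 * f * t_delay
    = 360 * 1711.5 * 0.006329
    = 3899.55 degrees
    mod 360 = 299.55 degrees

299.55 degrees


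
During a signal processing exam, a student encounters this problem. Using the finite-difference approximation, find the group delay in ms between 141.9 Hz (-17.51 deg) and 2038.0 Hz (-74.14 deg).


Group delay from phase difference:
tau = -d(phi)/d(omega)
d(phi) = -56.63 deg = -0.98838 rad
d(omega) = 2*pi*(2038.0 - 141.9) = 11913.5477 rad/s
tau = -(-0.98838) / 11913.5477
    = 0.083 ms

0.083 ms


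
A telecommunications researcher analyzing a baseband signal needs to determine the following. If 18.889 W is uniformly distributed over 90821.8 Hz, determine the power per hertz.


Power spectral density:
PSD = P / BW
    = 18.889 / 90821.8
    = 0.00020798 W/Hz

0.00020798 W/Hz


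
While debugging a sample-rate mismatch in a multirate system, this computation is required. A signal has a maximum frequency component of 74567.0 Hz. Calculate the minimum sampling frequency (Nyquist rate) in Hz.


The Nyquist rate is twice the maximum frequency component.
fs_min = 2 * fmax
      = 2 * 74567.0
      = 149134.0 Hz

149134.0


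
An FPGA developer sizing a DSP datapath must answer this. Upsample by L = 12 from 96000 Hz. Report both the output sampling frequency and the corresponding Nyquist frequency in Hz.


Step 1 — output sample rate after interpolation by L:
fs_out = L * fs_in = 12 * 96000 = 1152000 Hz

Step 2 — Nyquist frequency of the output stream:
f_Nyq = fs_out / 2 = 1152000 / 2 = 576000.0 Hz

fs_out = 1152000 Hz; f_Nyquist = 576000.0 Hz


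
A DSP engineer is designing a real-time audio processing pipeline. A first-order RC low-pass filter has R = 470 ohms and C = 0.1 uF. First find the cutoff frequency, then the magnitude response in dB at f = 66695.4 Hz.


Step 1 — cutoff frequency:
fc = 1 / (2*pi*R*C)
C = 0.1 uF = 1e-07 F
fc = 1 / (2*pi*470*1e-07)
   = 3386.275 Hz

Step 2 — magnitude at f = 66695.4 Hz:
|H(f)| = 1 / sqrt(1 + (f/fc)^2)
f/fc = 66695.4 / 3386.275 = 19.695801
|H| = 1 / sqrt(1 + 387.924577) = 0.0507069
|H|_dB = 20*log10(0.0507069) = -25.9 dB

fc = 3386.275 Hz; |H(66695.4 Hz)| = -25.9 dB


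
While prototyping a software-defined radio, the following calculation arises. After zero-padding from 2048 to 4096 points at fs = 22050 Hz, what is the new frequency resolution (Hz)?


Frequency resolution after zero-padding:
N_padded = 2048 * 2 = 4096
df = fs / N_padded
   = 22050 / 4096
   = 5.3833 Hz

5.3833 Hz


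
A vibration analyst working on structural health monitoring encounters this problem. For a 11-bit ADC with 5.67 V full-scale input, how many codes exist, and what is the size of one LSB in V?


Step 1 — number of quantization levels:
L = 2^N = 2^11 = 2048

Step 2 — LSB step size:
delta = Vfs / L
      = 5.67 / 2048
      = 0.00276855 V

Levels = 2048; step size = 0.00276855 V


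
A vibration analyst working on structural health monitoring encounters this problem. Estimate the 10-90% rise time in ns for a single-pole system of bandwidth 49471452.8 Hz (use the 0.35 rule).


Rise time from bandwidth relationship:
tr = 0.35 / BW
   = 0.35 / 49471452.8
   = 7.074787179e-09 s
   = 7.0748 ns

7.0748 ns


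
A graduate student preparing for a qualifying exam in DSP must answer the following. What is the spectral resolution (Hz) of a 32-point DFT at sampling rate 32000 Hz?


DFT frequency resolution:
df = fs / N
   = 32000 / 32
   = 1000.0 Hz

1000.0 Hz


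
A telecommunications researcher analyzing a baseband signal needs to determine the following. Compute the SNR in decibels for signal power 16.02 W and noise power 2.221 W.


SNR in decibels:
SNR = 10 * log10(Ps / Pn)
    = 10 * log10(16.02 / 2.221)
    = 10 * log10(7.213)
    = 10 * 0.8581
    = 8.58 dB

8.58 dB


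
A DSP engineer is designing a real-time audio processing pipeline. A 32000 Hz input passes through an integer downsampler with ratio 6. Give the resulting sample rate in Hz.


Decimation reduces the sample rate:
fs_out = fs_in / M
       = 32000 / 6
       = 5333.3333 Hz

5333.3333 Hz


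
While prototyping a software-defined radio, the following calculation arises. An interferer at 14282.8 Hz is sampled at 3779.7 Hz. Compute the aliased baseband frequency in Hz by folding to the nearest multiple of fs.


Compute the nearest integer multiple of fs to the signal:
n = round(14282.8 / 3779.7) = 4
f_alias = |14282.8 - 4 * 3779.7|
        = |14282.8 - 15118.8|
        = 836.0 Hz

836.0


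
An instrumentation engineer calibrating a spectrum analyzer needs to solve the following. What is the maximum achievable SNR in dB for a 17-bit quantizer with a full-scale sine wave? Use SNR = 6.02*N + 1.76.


Theoretical SNR for a full-scale sinusoid:
SNR = 6.02 * N + 1.76
    = 6.02 * 17 + 1.76
    = 102.34 + 1.76
    = 104.1 dB

104.1 dB


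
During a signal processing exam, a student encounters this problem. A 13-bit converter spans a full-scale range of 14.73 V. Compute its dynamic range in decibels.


Dynamic range from full-scale to LSB:
V_min = V_max / 2^bits = 14.73 / 2^13
DR = 20 * log10(V_max / V_min)
   = 20 * log10(2^13)
   = 20 * 13 * log10(2)
   = 78.27 dB

78.27 dB


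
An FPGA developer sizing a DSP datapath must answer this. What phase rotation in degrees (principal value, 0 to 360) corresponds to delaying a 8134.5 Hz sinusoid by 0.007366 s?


Phase shift from frequency and time delay:
phi = 360 * f * t_delay
    = 360 * 8134.5 * 0.007366
    = 21570.74 degrees
    mod 360 = 330.74 degrees

330.74 degrees


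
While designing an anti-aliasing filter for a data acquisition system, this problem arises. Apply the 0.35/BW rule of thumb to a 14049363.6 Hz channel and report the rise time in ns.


Rise time from bandwidth relationship:
tr = 0.35 / BW
   = 0.35 / 14049363.6
   = 2.491216043e-08 s
   = 24.9122 ns

24.9122 ns


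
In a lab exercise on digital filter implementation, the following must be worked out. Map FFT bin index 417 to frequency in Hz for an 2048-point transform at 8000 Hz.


Frequency of DFT bin k:
f_k = k * fs / N
    = 417 * 8000 / 2048
    = 3336000 / 2048
    = 1628.906 Hz

1628.906 Hz


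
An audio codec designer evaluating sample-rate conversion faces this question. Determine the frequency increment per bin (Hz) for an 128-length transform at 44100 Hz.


DFT frequency resolution:
df = fs / N
   = 44100 / 128
   = 344.5312 Hz

344.5312 Hz


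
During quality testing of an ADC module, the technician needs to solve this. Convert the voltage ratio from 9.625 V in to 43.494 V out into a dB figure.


Voltage gain in dB:
G = 20 * log10(Vout / Vin)
  = 20 * log10(43.494 / 9.625)
  = 20 * log10(4.518857)
  = 20 * 0.655029
  = 13.1 dB

13.1 dB


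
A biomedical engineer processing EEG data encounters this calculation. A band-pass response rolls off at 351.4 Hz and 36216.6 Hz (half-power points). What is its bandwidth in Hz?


Bandwidth is the difference of -3dB frequencies:
BW = f_high - f_low
   = 36216.6 - 351.4
   = 35865.2 Hz

35865.2 Hz


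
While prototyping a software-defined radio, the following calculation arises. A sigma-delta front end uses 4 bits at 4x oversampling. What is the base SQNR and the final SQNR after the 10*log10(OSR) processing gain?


Step 1 — baseline SQNR at Nyquist:
SQNR_base = 6.02*N + 1.76
          = 6.02*4 + 1.76
          = 25.84 dB

Step 2 — oversampling processing gain:
G = 10*log10(OSR) = 10*log10(4) = 6.02 dB

Step 3 — total:
SQNR_total = 25.84 + 6.02 = 31.86 dB

Base SQNR = 25.84 dB; oversampled SQNR = 31.86 dB


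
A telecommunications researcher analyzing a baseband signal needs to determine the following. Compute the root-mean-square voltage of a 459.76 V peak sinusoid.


RMS voltage for a sinusoidal waveform:
V_rms = V_peak / sqrt(2)
      = 459.76 / 1.414214
      = 325.099 V

325.099 V


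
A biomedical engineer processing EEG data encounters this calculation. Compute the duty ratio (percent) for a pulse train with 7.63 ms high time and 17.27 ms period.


Duty cycle as a percentage:
DC = (t_on / T) * 100
   = (7.63 / 17.27) * 100
   = 0.441807 * 100
   = 44.18 %

44.18 %


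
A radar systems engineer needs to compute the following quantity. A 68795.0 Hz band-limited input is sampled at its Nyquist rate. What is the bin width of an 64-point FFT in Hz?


Step 1 — Nyquist sampling rate:
fs = 2 * fmax = 2 * 68795.0 = 137590.0 Hz

Step 2 — DFT bin spacing:
df = fs / N = 137590.0 / 64 = 2149.8438 Hz

2149.8438 Hz


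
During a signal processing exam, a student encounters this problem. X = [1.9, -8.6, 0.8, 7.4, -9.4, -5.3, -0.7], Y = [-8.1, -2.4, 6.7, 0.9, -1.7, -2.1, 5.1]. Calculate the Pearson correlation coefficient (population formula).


Pearson correlation coefficient (population):
r = cov(X,Y) / (std(X) * std(Y))
Mean X = -1.9857, Mean Y = -0.2286
Cov(X,Y) = 5.376122
Std(X) = 5.635456, Std(Y) = 4.629321
r = 0.2061

0.2061


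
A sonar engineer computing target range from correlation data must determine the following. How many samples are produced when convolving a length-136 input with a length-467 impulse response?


Linear convolution output length:
L = N + M - 1
  = 136 + 467 - 1
  = 602 samples

602


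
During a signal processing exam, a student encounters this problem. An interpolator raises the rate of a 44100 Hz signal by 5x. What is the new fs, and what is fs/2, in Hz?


Step 1 — output sample rate after interpolation by L:
fs_out = L * fs_in = 5 * 44100 = 220500 Hz

Step 2 — Nyquist frequency of the output stream:
f_Nyq = fs_out / 2 = 220500 / 2 = 110250.0 Hz

fs_out = 220500 Hz; f_Nyquist = 110250.0 Hz


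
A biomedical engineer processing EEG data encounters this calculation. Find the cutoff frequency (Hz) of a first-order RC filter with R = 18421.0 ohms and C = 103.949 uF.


Cutoff frequency of a first-order RC filter:
fc = 1 / (2 * pi * R * C)
C = 103.949 uF = 0.000103949 F
fc = 1 / (2 * pi * 18421.0 * 0.000103949)
   = 1 / 12.031323010146
   = 0.083116 Hz

0.083116 Hz


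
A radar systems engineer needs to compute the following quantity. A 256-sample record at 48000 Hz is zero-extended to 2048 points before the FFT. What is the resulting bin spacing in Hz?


Frequency resolution after zero-padding:
N_padded = 256 * 8 = 2048
df = fs / N_padded
   = 48000 / 2048
   = 23.4375 Hz

23.4375 Hz


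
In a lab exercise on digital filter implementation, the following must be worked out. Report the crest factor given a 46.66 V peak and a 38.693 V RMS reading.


Crest factor is the ratio of peak to RMS:
CF = V_peak / V_rms
   = 46.66 / 38.693
   = 1.2059

1.2059


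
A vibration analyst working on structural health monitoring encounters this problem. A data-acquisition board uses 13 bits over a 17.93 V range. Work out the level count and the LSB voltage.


Step 1 — number of quantization levels:
L = 2^N = 2^13 = 8192

Step 2 — LSB step size:
delta = Vfs / L
      = 17.93 / 8192
      = 0.00218872 V

Levels = 8192; step size = 0.00218872 V


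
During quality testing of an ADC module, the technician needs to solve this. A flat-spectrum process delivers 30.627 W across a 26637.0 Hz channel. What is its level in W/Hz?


Power spectral density:
PSD = P / BW
    = 30.627 / 26637.0
    = 0.00114979 W/Hz

0.00114979 W/Hz


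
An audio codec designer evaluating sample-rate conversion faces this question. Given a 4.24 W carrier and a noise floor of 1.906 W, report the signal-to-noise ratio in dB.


SNR in decibels:
SNR = 10 * log10(Ps / Pn)
    = 10 * log10(4.24 / 1.906)
    = 10 * log10(2.2246)
    = 10 * 0.3472
    = 3.47 dB

3.47 dB


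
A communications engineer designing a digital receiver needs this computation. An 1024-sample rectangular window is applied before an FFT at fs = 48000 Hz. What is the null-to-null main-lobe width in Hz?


Main lobe width for a rectangular window:
Width = 2 * fs / N
      = 2 * 48000 / 1024
      = 96000 / 1024
      = 93.75 Hz

93.75 Hz


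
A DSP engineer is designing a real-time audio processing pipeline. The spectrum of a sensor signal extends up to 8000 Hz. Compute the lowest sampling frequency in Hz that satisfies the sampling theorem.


The Nyquist rate is twice the maximum frequency component.
fs_min = 2 * fmax
      = 2 * 8000
      = 16000 Hz

16000


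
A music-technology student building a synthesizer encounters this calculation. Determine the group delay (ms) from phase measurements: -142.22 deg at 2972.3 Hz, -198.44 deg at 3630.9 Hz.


Group delay from phase difference:
tau = -d(phi)/d(omega)
d(phi) = -56.22 deg = -0.981224 rad
d(omega) = 2*pi*(3630.9 - 2972.3) = 4138.1058 rad/s
tau = -(-0.981224) / 4138.1058
    = 0.2371 ms

0.2371 ms


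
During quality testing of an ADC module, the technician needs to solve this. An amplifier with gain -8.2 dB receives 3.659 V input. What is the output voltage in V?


Output voltage from dB gain:
V_out = V_in * 10^(gain_dB / 20)
      = 3.659 * 10^(-8.2 / 20)
      = 3.659 * 0.389045
      = 1.4235 V

1.4235 V


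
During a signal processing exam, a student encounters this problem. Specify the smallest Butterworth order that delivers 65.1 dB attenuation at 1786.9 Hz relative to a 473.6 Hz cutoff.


Butterworth filter order formula:
n = log10(10^(A/10) - 1) / (2 * log10(f_stop/f_pass))
10^(65.1/10) - 1 = 3235935.5693
f_stop/f_pass = 1786.9 / 473.6 = 3.773
n = 5.6443 -> ceil = 6

6


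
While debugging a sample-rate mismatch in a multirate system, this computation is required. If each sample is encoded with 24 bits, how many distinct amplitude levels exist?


Number of quantization levels = 2^N
= 2^24
= 16777216

16777216


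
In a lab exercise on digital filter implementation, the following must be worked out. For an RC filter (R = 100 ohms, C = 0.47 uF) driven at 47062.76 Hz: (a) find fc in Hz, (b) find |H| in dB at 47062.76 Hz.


Step 1 — cutoff frequency:
fc = 1 / (2*pi*R*C)
C = 0.47 uF = 4.7e-07 F
fc = 1 / (2*pi*100*4.7e-07)
   = 3386.275 Hz

Step 2 — magnitude at f = 47062.76 Hz:
|H(f)| = 1 / sqrt(1 + (f/fc)^2)
f/fc = 47062.76 / 3386.275 = 13.898092
|H| = 1 / sqrt(1 + 193.156961) = 0.0717668
|H|_dB = 20*log10(0.0717668) = -22.88 dB

fc = 3386.275 Hz; |H(47062.76 Hz)| = -22.88 dB


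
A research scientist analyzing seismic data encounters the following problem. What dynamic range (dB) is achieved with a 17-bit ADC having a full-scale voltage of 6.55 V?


Dynamic range from full-scale to LSB:
V_min = V_max / 2^bits = 6.55 / 2^17
DR = 20 * log10(V_max / V_min)
   = 20 * log10(2^17)
   = 20 * 17 * log10(2)
   = 102.35 dB

102.35 dB


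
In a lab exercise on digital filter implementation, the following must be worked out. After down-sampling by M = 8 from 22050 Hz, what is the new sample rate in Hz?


Decimation reduces the sample rate:
fs_out = fs_in / M
       = 22050 / 8
       = 2756.25 Hz

2756.25 Hz


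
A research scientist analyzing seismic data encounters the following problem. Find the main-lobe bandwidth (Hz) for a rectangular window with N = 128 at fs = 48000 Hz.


Main lobe width for a rectangular window:
Width = 2 * fs / N
      = 2 * 48000 / 128
      = 96000 / 128
      = 750.0 Hz

750.0 Hz


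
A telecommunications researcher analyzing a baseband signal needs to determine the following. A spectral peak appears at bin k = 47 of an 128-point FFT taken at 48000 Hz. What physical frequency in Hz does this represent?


Frequency of DFT bin k:
f_k = k * fs / N
    = 47 * 48000 / 128
    = 2256000 / 128
    = 17625.0 Hz

17625.0 Hz


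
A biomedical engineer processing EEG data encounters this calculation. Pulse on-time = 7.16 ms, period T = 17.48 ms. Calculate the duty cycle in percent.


Duty cycle as a percentage:
DC = (t_on / T) * 100
   = (7.16 / 17.48) * 100
   = 0.409611 * 100
   = 40.96 %

40.96 %


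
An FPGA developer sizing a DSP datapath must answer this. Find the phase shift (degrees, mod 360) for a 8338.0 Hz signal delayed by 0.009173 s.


Phase shift from frequency and time delay:
phi = 360 * f * t_delay
    = 360 * 8338.0 * 0.009173
    = 27534.41 degrees
    mod 360 = 174.41 degrees

174.41 degrees


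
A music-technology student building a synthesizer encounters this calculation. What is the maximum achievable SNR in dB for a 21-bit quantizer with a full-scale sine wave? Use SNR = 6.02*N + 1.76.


Theoretical SNR for a full-scale sinusoid:
SNR = 6.02 * N + 1.76
    = 6.02 * 21 + 1.76
    = 126.42 + 1.76
    = 128.18 dB

128.18 dB


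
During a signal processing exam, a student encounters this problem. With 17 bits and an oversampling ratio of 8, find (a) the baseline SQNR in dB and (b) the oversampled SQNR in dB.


Step 1 — baseline SQNR at Nyquist:
SQNR_base = 6.02*N + 1.76
          = 6.02*17 + 1.76
          = 104.1 dB

Step 2 — oversampling processing gain:
G = 10*log10(OSR) = 10*log10(8) = 9.03 dB

Step 3 — total:
SQNR_total = 104.1 + 9.03 = 113.13 dB

Base SQNR = 104.1 dB; oversampled SQNR = 113.13 dB


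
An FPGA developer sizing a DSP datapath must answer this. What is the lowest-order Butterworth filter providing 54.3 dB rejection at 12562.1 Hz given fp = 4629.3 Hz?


Butterworth filter order formula:
n = log10(10^(A/10) - 1) / (2 * log10(f_stop/f_pass))
10^(54.3/10) - 1 = 269152.4804
f_stop/f_pass = 12562.1 / 4629.3 = 2.7136
n = 6.2623 -> ceil = 7

7


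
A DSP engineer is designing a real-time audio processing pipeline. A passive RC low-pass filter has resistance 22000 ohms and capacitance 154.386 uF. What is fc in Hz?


Cutoff frequency of a first-order RC filter:
fc = 1 / (2 * pi * R * C)
C = 154.386 uF = 0.000154386 F
fc = 1 / (2 * pi * 22000 * 0.000154386)
   = 1 / 21.340788630353
   = 0.046859 Hz

0.046859 Hz


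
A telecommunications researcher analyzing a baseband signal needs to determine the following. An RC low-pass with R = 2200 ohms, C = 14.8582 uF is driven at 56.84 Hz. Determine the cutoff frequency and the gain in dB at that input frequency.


Step 1 — cutoff frequency:
fc = 1 / (2*pi*R*C)
C = 14.8582 uF = 1.48582e-05 F
fc = 1 / (2*pi*2200*1.48582e-05)
   = 4.8689 Hz

Step 2 — magnitude at f = 56.84 Hz:
|H(f)| = 1 / sqrt(1 + (f/fc)^2)
f/fc = 56.84 / 4.8689 = 11.674095
|H| = 1 / sqrt(1 + 136.284494) = 0.0853472
|H|_dB = 20*log10(0.0853472) = -21.38 dB

fc = 4.8689 Hz; |H(56.84 Hz)| = -21.38 dB


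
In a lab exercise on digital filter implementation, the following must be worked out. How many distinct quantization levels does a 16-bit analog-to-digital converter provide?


Number of quantization levels = 2^N
= 2^16
= 65536

65536


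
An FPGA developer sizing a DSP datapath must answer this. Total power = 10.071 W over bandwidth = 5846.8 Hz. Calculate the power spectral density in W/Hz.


Power spectral density:
PSD = P / BW
    = 10.071 / 5846.8
    = 0.00172248 W/Hz

0.00172248 W/Hz


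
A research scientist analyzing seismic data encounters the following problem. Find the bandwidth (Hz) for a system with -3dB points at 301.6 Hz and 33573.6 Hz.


Bandwidth is the difference of -3dB frequencies:
BW = f_high - f_low
   = 33573.6 - 301.6
   = 33272.0 Hz

33272.0 Hz


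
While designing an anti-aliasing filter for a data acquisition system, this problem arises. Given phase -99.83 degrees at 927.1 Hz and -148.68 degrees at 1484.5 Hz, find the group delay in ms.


Group delay from phase difference:
tau = -d(phi)/d(omega)
d(phi) = -48.85 deg = -0.852593 rad
d(omega) = 2*pi*(1484.5 - 927.1) = 3502.2475 rad/s
tau = -(-0.852593) / 3502.2475
    = 0.2434 ms

0.2434 ms


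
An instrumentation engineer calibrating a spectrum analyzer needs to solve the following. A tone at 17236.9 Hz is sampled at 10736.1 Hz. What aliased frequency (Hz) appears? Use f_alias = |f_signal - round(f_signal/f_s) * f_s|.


Compute the nearest integer multiple of fs to the signal:
n = round(17236.9 / 10736.1) = 2
f_alias = |17236.9 - 2 * 10736.1|
        = |17236.9 - 21472.2|
        = 4235.3 Hz

4235.3


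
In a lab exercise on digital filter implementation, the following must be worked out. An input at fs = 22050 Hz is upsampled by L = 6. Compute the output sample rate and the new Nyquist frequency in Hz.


Step 1 — output sample rate after interpolation by L:
fs_out = L * fs_in = 6 * 22050 = 132300 Hz

Step 2 — Nyquist frequency of the output stream:
f_Nyq = fs_out / 2 = 132300 / 2 = 66150.0 Hz

fs_out = 132300 Hz; f_Nyquist = 66150.0 Hz


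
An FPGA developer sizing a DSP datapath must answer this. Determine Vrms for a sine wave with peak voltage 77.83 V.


RMS voltage for a sinusoidal waveform:
V_rms = V_peak / sqrt(2)
      = 77.83 / 1.414214
      = 55.034 V

55.034 V


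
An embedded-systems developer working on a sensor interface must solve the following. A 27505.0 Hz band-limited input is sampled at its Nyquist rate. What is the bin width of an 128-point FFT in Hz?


Step 1 — Nyquist sampling rate:
fs = 2 * fmax = 2 * 27505.0 = 55010.0 Hz

Step 2 — DFT bin spacing:
df = fs / N = 55010.0 / 128 = 429.7656 Hz

429.7656 Hz


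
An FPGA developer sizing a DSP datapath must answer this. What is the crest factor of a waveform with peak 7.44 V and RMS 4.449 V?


Crest factor is the ratio of peak to RMS:
CF = V_peak / V_rms
   = 7.44 / 4.449
   = 1.6723

1.6723


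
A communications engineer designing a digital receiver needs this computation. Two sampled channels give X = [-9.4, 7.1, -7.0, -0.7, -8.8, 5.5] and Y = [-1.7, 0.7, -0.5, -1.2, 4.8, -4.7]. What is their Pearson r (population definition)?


Pearson correlation coefficient (population):
r = cov(X,Y) / (std(X) * std(Y))
Mean X = -2.2167, Mean Y = -0.4333
Cov(X,Y) = -8.093889
Std(X) = 6.664187, Std(Y) = 2.859876
r = -0.4247

-0.4247


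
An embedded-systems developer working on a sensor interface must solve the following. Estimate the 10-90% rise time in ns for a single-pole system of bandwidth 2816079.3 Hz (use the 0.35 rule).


Rise time from bandwidth relationship:
tr = 0.35 / BW
   = 0.35 / 2816079.3
   = 1.242862728e-07 s
   = 124.2863 ns

124.2863 ns


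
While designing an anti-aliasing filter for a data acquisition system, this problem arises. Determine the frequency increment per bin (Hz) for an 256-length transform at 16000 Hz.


DFT frequency resolution:
df = fs / N
   = 16000 / 256
   = 62.5 Hz

62.5 Hz


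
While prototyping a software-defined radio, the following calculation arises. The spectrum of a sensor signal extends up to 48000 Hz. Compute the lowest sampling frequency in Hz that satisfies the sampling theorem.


The Nyquist rate is twice the maximum frequency component.
fs_min = 2 * fmax
      = 2 * 48000
      = 96000 Hz

96000


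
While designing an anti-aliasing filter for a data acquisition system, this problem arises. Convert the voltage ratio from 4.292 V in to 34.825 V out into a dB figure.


Voltage gain in dB:
G = 20 * log10(Vout / Vin)
  = 20 * log10(34.825 / 4.292)
  = 20 * log10(8.113933)
  = 20 * 0.909231
  = 18.18 dB

18.18 dB


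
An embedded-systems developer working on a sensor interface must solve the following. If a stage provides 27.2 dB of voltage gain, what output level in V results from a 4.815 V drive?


Output voltage from dB gain:
V_out = V_in * 10^(gain_dB / 20)
      = 4.815 * 10^(27.2 / 20)
      = 4.815 * 22.908677
      = 110.3053 V

110.3053 V


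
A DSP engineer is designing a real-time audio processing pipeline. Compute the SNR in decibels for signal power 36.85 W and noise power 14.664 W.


SNR in decibels:
SNR = 10 * log10(Ps / Pn)
    = 10 * log10(36.85 / 14.664)
    = 10 * log10(2.513)
    = 10 * 0.4002
    = 4.0 dB

4.0 dB


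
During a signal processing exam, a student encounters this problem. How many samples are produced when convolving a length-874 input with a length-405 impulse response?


Linear convolution output length:
L = N + M - 1
  = 874 + 405 - 1
  = 1278 samples

1278


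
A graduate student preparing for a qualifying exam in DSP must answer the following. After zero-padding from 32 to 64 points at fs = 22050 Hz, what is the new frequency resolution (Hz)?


Frequency resolution after zero-padding:
N_padded = 32 * 2 = 64
df = fs / N_padded
   = 22050 / 64
   = 344.5312 Hz

344.5312 Hz


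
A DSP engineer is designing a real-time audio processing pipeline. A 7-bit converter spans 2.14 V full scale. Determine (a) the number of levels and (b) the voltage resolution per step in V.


Step 1 — number of quantization levels:
L = 2^N = 2^7 = 128

Step 2 — LSB step size:
delta = Vfs / L
      = 2.14 / 128
      = 0.01671875 V

Levels = 128; step size = 0.01671875 V


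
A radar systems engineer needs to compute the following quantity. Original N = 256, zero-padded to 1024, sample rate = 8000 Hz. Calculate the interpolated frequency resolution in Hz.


Frequency resolution after zero-padding:
N_padded = 256 * 4 = 1024
df = fs / N_padded
   = 8000 / 1024
   = 7.8125 Hz

7.8125 Hz


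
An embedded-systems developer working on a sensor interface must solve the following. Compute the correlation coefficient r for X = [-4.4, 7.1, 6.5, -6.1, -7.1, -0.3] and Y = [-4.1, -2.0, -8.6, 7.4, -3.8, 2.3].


Pearson correlation coefficient (population):
r = cov(X,Y) / (std(X) * std(Y))
Mean X = -0.7167, Mean Y = -1.4667
Cov(X,Y) = -12.869444
Std(X) = 5.724921, Std(Y) = 5.104791
r = -0.4404

-0.4404


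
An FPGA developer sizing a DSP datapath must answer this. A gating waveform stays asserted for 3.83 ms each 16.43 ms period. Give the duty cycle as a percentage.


Duty cycle as a percentage:
DC = (t_on / T) * 100
   = (3.83 / 16.43) * 100
   = 0.23311 * 100
   = 23.31 %

23.31 %


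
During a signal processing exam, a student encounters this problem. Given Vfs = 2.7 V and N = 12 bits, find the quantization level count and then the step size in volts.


Step 1 — number of quantization levels:
L = 2^N = 2^12 = 4096

Step 2 — LSB step size:
delta = Vfs / L
      = 2.7 / 4096
      = 0.00065918 V

Levels = 4096; step size = 0.00065918 V


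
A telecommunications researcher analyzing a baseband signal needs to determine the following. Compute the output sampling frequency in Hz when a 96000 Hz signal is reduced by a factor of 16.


Decimation reduces the sample rate:
fs_out = fs_in / M
       = 96000 / 16
       = 6000.0 Hz

6000.0 Hz


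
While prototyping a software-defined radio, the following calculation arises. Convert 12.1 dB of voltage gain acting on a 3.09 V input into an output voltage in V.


Output voltage from dB gain:
V_out = V_in * 10^(gain_dB / 20)
      = 3.09 * 10^(12.1 / 20)
      = 3.09 * 4.02717
      = 12.444 V

12.444 V


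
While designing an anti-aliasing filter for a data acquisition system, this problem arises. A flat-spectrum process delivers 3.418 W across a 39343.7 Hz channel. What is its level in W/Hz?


Power spectral density:
PSD = P / BW
    = 3.418 / 39343.7
    = 8.688e-05 W/Hz

8.688e-05 W/Hz


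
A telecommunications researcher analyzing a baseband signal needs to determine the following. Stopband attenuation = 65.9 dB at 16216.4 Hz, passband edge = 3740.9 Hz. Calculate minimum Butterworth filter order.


Butterworth filter order formula:
n = log10(10^(A/10) - 1) / (2 * log10(f_stop/f_pass))
10^(65.9/10) - 1 = 3890450.4499
f_stop/f_pass = 16216.4 / 3740.9 = 4.3349
n = 5.1729 -> ceil = 6

6


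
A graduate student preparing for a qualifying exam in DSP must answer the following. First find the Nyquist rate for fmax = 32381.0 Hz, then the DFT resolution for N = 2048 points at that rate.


Step 1 — Nyquist sampling rate:
fs = 2 * fmax = 2 * 32381.0 = 64762.0 Hz

Step 2 — DFT bin spacing:
df = fs / N = 64762.0 / 2048 = 31.6221 Hz

31.6221 Hz


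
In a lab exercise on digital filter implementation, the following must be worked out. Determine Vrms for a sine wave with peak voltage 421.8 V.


RMS voltage for a sinusoidal waveform:
V_rms = V_peak / sqrt(2)
      = 421.8 / 1.414214
      = 298.258 V

298.258 V


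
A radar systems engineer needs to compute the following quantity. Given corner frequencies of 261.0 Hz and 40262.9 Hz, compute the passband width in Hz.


Bandwidth is the difference of -3dB frequencies:
BW = f_high - f_low
   = 40262.9 - 261.0
   = 40001.9 Hz

40001.9 Hz


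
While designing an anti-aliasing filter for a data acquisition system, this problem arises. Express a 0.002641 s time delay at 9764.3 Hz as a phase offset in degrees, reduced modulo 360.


Phase shift from frequency and time delay:
phi = 360 * f * t_delay
    = 360 * 9764.3 * 0.002641
    = 9283.51 degrees
    mod 360 = 283.51 degrees

283.51 degrees


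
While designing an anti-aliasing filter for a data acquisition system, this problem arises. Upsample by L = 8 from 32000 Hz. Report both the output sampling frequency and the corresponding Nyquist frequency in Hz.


Step 1 — output sample rate after interpolation by L:
fs_out = L * fs_in = 8 * 32000 = 256000 Hz

Step 2 — Nyquist frequency of the output stream:
f_Nyq = fs_out / 2 = 256000 / 2 = 128000.0 Hz

fs_out = 256000 Hz; f_Nyquist = 128000.0 Hz


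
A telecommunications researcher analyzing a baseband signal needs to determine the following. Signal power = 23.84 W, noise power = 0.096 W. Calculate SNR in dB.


SNR in decibels:
SNR = 10 * log10(Ps / Pn)
    = 10 * log10(23.84 / 0.096)
    = 10 * log10(248.3333)
    = 10 * 2.395
    = 23.95 dB

23.95 dB


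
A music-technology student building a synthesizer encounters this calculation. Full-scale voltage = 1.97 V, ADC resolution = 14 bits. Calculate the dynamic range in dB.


Dynamic range from full-scale to LSB:
V_min = V_max / 2^bits = 1.97 / 2^14
DR = 20 * log10(V_max / V_min)
   = 20 * log10(2^14)
   = 20 * 14 * log10(2)
   = 84.29 dB

84.29 dB


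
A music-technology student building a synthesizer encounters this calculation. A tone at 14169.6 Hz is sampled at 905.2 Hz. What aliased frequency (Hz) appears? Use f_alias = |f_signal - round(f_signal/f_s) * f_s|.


Compute the nearest integer multiple of fs to the signal:
n = round(14169.6 / 905.2) = 16
f_alias = |14169.6 - 16 * 905.2|
        = |14169.6 - 14483.2|
        = 313.6 Hz

313.6


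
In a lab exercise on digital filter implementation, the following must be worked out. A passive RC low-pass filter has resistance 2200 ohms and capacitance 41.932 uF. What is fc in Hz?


Cutoff frequency of a first-order RC filter:
fc = 1 / (2 * pi * R * C)
C = 41.932 uF = 4.1932e-05 F
fc = 1 / (2 * pi * 2200 * 4.1932e-05)
   = 1 / 0.57962635786144
   = 1.725249 Hz

1.725249 Hz


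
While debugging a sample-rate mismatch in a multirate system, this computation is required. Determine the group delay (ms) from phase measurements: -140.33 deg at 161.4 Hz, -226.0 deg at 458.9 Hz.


Group delay from phase difference:
tau = -d(phi)/d(omega)
d(phi) = -85.67 deg = -1.495224 rad
d(omega) = 2*pi*(458.9 - 161.4) = 1869.2476 rad/s
tau = -(-1.495224) / 1869.2476
    = 0.7999 ms

0.7999 ms


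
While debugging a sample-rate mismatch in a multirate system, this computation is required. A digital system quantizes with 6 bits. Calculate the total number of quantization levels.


Number of quantization levels = 2^N
= 2^6
= 64

64


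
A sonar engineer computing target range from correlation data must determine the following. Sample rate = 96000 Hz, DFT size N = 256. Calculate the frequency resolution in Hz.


DFT frequency resolution:
df = fs / N
   = 96000 / 256
   = 375.0 Hz

375.0 Hz


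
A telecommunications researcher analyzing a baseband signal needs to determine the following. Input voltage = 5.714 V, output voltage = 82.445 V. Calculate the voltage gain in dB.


Voltage gain in dB:
G = 20 * log10(Vout / Vin)
  = 20 * log10(82.445 / 5.714)
  = 20 * log10(14.428596)
  = 20 * 1.159224
  = 23.18 dB

23.18 dB


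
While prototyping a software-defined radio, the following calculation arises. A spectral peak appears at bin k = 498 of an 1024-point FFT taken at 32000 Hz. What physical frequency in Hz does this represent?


Frequency of DFT bin k:
f_k = k * fs / N
    = 498 * 32000 / 1024
    = 15936000 / 1024
    = 15562.5 Hz

15562.5 Hz


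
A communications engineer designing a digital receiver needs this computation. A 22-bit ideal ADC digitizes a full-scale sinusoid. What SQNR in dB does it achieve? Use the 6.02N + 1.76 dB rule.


Theoretical SNR for a full-scale sinusoid:
SNR = 6.02 * N + 1.76
    = 6.02 * 22 + 1.76
    = 132.44 + 1.76
    = 134.2 dB

134.2 dB


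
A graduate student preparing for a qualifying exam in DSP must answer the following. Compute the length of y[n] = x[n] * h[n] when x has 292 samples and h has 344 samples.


Linear convolution output length:
L = N + M - 1
  = 292 + 344 - 1
  = 635 samples

635


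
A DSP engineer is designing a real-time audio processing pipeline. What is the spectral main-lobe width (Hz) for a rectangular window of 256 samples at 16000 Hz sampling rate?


Main lobe width for a rectangular window:
Width = 2 * fs / N
      = 2 * 16000 / 256
      = 32000 / 256
      = 125.0 Hz

125.0 Hz


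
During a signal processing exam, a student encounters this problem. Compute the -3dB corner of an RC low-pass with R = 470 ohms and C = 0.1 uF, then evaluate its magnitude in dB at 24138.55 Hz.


Step 1 — cutoff frequency:
fc = 1 / (2*pi*R*C)
C = 0.1 uF = 1e-07 F
fc = 1 / (2*pi*470*1e-07)
   = 3386.275 Hz

Step 2 — magnitude at f = 24138.55 Hz:
|H(f)| = 1 / sqrt(1 + (f/fc)^2)
f/fc = 24138.55 / 3386.275 = 7.128349
|H| = 1 / sqrt(1 + 50.813359) = 0.1389246
|H|_dB = 20*log10(0.1389246) = -17.14 dB

fc = 3386.275 Hz; |H(24138.55 Hz)| = -17.14 dB


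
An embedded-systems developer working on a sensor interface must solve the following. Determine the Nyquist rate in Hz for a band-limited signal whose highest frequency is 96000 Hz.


The Nyquist rate is twice the maximum frequency component.
fs_min = 2 * fmax
      = 2 * 96000
      = 192000 Hz

192000


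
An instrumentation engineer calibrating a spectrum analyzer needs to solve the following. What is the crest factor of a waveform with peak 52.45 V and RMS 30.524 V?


Crest factor is the ratio of peak to RMS:
CF = V_peak / V_rms
   = 52.45 / 30.524
   = 1.7183

1.7183


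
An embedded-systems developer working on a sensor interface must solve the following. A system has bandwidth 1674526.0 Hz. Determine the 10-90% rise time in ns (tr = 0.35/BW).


Rise time from bandwidth relationship:
tr = 0.35 / BW
   = 0.35 / 1674526.0
   = 2.090143718e-07 s
   = 209.0144 ns

209.0144 ns


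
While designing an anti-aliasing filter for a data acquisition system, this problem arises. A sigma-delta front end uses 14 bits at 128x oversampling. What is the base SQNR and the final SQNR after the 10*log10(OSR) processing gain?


Step 1 — baseline SQNR at Nyquist:
SQNR_base = 6.02*N + 1.76
          = 6.02*14 + 1.76
          = 86.04 dB

Step 2 — oversampling processing gain:
G = 10*log10(OSR) = 10*log10(128) = 21.07 dB

Step 3 — total:
SQNR_total = 86.04 + 21.07 = 107.11 dB

Base SQNR = 86.04 dB; oversampled SQNR = 107.11 dB


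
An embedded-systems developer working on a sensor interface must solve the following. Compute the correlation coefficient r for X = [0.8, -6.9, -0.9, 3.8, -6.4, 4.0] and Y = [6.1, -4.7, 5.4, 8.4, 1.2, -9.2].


Pearson correlation coefficient (population):
r = cov(X,Y) / (std(X) * std(Y))
Mean X = -0.9333, Mean Y = 1.2
Cov(X,Y) = 4.435
Std(X) = 4.382414, Std(Y) = 6.277738
r = 0.1612

0.1612


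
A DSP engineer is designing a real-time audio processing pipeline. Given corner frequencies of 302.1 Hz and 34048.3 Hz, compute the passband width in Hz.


Bandwidth is the difference of -3dB frequencies:
BW = f_high - f_low
   = 34048.3 - 302.1
   = 33746.2 Hz

33746.2 Hz


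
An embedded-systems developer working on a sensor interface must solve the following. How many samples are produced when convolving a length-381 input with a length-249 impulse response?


Linear convolution output length:
L = N + M - 1
  = 381 + 249 - 1
  = 629 samples

629
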